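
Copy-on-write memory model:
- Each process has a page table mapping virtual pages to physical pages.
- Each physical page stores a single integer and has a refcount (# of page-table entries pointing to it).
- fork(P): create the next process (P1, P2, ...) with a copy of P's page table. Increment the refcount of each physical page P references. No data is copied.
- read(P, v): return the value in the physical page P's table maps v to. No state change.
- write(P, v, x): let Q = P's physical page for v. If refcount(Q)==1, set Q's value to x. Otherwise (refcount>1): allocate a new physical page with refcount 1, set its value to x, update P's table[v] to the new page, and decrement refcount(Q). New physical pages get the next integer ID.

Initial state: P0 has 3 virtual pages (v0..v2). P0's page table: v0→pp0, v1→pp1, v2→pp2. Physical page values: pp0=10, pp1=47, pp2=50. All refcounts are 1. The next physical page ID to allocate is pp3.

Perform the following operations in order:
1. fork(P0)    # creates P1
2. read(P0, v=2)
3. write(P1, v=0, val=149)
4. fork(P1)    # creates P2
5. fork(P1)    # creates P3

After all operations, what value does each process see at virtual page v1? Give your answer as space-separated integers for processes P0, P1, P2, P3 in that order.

Answer: 47 47 47 47

Derivation:
Op 1: fork(P0) -> P1. 3 ppages; refcounts: pp0:2 pp1:2 pp2:2
Op 2: read(P0, v2) -> 50. No state change.
Op 3: write(P1, v0, 149). refcount(pp0)=2>1 -> COPY to pp3. 4 ppages; refcounts: pp0:1 pp1:2 pp2:2 pp3:1
Op 4: fork(P1) -> P2. 4 ppages; refcounts: pp0:1 pp1:3 pp2:3 pp3:2
Op 5: fork(P1) -> P3. 4 ppages; refcounts: pp0:1 pp1:4 pp2:4 pp3:3
P0: v1 -> pp1 = 47
P1: v1 -> pp1 = 47
P2: v1 -> pp1 = 47
P3: v1 -> pp1 = 47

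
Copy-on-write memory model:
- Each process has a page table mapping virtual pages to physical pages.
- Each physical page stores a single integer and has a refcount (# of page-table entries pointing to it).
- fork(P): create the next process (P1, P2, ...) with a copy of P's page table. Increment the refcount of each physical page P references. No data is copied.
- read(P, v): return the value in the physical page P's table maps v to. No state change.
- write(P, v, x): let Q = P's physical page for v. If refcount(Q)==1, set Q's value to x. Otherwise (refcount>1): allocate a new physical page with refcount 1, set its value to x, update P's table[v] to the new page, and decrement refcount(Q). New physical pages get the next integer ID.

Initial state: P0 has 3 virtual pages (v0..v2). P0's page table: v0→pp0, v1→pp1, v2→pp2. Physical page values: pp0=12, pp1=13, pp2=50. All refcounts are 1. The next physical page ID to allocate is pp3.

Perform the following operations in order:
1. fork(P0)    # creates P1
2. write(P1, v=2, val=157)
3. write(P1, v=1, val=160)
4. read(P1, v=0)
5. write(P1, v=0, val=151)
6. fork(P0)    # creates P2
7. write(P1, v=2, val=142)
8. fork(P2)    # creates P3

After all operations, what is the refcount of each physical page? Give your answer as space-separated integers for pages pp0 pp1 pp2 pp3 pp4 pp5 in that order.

Answer: 3 3 3 1 1 1

Derivation:
Op 1: fork(P0) -> P1. 3 ppages; refcounts: pp0:2 pp1:2 pp2:2
Op 2: write(P1, v2, 157). refcount(pp2)=2>1 -> COPY to pp3. 4 ppages; refcounts: pp0:2 pp1:2 pp2:1 pp3:1
Op 3: write(P1, v1, 160). refcount(pp1)=2>1 -> COPY to pp4. 5 ppages; refcounts: pp0:2 pp1:1 pp2:1 pp3:1 pp4:1
Op 4: read(P1, v0) -> 12. No state change.
Op 5: write(P1, v0, 151). refcount(pp0)=2>1 -> COPY to pp5. 6 ppages; refcounts: pp0:1 pp1:1 pp2:1 pp3:1 pp4:1 pp5:1
Op 6: fork(P0) -> P2. 6 ppages; refcounts: pp0:2 pp1:2 pp2:2 pp3:1 pp4:1 pp5:1
Op 7: write(P1, v2, 142). refcount(pp3)=1 -> write in place. 6 ppages; refcounts: pp0:2 pp1:2 pp2:2 pp3:1 pp4:1 pp5:1
Op 8: fork(P2) -> P3. 6 ppages; refcounts: pp0:3 pp1:3 pp2:3 pp3:1 pp4:1 pp5:1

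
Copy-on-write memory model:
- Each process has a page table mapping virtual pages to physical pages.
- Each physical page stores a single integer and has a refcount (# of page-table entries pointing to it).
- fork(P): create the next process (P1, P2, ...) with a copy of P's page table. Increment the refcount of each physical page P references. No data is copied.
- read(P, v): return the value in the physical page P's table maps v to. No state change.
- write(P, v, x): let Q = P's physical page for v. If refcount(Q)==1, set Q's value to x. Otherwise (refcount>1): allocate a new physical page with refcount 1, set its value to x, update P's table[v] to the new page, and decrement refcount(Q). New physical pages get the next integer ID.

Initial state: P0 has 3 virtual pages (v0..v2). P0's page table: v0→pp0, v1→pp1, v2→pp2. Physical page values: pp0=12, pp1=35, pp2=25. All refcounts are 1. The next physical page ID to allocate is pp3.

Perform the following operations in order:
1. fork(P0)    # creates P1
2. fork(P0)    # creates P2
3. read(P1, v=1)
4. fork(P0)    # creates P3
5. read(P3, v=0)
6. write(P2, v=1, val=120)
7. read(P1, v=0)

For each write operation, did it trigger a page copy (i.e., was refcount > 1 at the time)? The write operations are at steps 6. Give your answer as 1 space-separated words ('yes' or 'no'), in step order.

Op 1: fork(P0) -> P1. 3 ppages; refcounts: pp0:2 pp1:2 pp2:2
Op 2: fork(P0) -> P2. 3 ppages; refcounts: pp0:3 pp1:3 pp2:3
Op 3: read(P1, v1) -> 35. No state change.
Op 4: fork(P0) -> P3. 3 ppages; refcounts: pp0:4 pp1:4 pp2:4
Op 5: read(P3, v0) -> 12. No state change.
Op 6: write(P2, v1, 120). refcount(pp1)=4>1 -> COPY to pp3. 4 ppages; refcounts: pp0:4 pp1:3 pp2:4 pp3:1
Op 7: read(P1, v0) -> 12. No state change.

yes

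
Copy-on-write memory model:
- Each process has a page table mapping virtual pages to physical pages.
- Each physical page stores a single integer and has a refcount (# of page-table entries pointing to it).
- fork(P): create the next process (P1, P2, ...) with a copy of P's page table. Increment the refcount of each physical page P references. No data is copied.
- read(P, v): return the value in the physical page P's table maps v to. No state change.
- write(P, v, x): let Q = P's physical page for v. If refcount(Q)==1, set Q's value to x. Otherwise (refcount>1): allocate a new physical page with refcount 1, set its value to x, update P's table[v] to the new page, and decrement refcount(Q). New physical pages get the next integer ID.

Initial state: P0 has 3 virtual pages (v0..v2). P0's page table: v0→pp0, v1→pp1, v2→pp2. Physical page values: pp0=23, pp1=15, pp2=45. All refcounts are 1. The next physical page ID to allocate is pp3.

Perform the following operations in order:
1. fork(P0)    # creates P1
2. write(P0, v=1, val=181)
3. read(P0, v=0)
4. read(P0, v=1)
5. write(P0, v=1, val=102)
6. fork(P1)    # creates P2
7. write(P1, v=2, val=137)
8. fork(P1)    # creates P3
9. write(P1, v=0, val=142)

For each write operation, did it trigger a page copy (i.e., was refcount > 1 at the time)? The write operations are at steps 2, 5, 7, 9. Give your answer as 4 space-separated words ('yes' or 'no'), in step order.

Op 1: fork(P0) -> P1. 3 ppages; refcounts: pp0:2 pp1:2 pp2:2
Op 2: write(P0, v1, 181). refcount(pp1)=2>1 -> COPY to pp3. 4 ppages; refcounts: pp0:2 pp1:1 pp2:2 pp3:1
Op 3: read(P0, v0) -> 23. No state change.
Op 4: read(P0, v1) -> 181. No state change.
Op 5: write(P0, v1, 102). refcount(pp3)=1 -> write in place. 4 ppages; refcounts: pp0:2 pp1:1 pp2:2 pp3:1
Op 6: fork(P1) -> P2. 4 ppages; refcounts: pp0:3 pp1:2 pp2:3 pp3:1
Op 7: write(P1, v2, 137). refcount(pp2)=3>1 -> COPY to pp4. 5 ppages; refcounts: pp0:3 pp1:2 pp2:2 pp3:1 pp4:1
Op 8: fork(P1) -> P3. 5 ppages; refcounts: pp0:4 pp1:3 pp2:2 pp3:1 pp4:2
Op 9: write(P1, v0, 142). refcount(pp0)=4>1 -> COPY to pp5. 6 ppages; refcounts: pp0:3 pp1:3 pp2:2 pp3:1 pp4:2 pp5:1

yes no yes yes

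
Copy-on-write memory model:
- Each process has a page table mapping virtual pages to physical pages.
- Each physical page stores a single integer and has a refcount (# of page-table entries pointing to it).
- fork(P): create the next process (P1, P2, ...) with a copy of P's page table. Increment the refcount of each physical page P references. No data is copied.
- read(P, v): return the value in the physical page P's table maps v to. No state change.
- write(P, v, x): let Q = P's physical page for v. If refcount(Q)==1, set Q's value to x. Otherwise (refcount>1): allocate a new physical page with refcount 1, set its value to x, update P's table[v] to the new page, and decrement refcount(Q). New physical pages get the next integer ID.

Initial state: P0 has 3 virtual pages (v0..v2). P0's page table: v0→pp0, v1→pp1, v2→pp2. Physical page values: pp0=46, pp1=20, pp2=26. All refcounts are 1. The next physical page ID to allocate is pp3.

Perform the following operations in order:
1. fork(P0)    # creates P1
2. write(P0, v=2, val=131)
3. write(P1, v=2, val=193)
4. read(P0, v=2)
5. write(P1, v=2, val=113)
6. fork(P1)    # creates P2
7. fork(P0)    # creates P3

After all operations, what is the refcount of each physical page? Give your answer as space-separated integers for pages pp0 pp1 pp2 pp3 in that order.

Answer: 4 4 2 2

Derivation:
Op 1: fork(P0) -> P1. 3 ppages; refcounts: pp0:2 pp1:2 pp2:2
Op 2: write(P0, v2, 131). refcount(pp2)=2>1 -> COPY to pp3. 4 ppages; refcounts: pp0:2 pp1:2 pp2:1 pp3:1
Op 3: write(P1, v2, 193). refcount(pp2)=1 -> write in place. 4 ppages; refcounts: pp0:2 pp1:2 pp2:1 pp3:1
Op 4: read(P0, v2) -> 131. No state change.
Op 5: write(P1, v2, 113). refcount(pp2)=1 -> write in place. 4 ppages; refcounts: pp0:2 pp1:2 pp2:1 pp3:1
Op 6: fork(P1) -> P2. 4 ppages; refcounts: pp0:3 pp1:3 pp2:2 pp3:1
Op 7: fork(P0) -> P3. 4 ppages; refcounts: pp0:4 pp1:4 pp2:2 pp3:2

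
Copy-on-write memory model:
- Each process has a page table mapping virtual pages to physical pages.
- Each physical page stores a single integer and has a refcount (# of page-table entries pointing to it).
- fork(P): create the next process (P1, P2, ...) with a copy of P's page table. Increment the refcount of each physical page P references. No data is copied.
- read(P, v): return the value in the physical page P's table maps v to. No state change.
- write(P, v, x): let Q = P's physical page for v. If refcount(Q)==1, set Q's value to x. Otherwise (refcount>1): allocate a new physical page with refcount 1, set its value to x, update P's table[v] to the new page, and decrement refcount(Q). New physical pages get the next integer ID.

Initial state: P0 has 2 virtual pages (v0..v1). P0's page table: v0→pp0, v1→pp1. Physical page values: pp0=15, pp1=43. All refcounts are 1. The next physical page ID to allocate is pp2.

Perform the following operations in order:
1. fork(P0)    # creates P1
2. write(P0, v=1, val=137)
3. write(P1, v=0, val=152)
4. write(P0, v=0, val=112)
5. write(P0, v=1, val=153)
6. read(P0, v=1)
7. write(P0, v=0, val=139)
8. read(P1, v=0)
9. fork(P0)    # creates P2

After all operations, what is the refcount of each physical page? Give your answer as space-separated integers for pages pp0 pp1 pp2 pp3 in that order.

Op 1: fork(P0) -> P1. 2 ppages; refcounts: pp0:2 pp1:2
Op 2: write(P0, v1, 137). refcount(pp1)=2>1 -> COPY to pp2. 3 ppages; refcounts: pp0:2 pp1:1 pp2:1
Op 3: write(P1, v0, 152). refcount(pp0)=2>1 -> COPY to pp3. 4 ppages; refcounts: pp0:1 pp1:1 pp2:1 pp3:1
Op 4: write(P0, v0, 112). refcount(pp0)=1 -> write in place. 4 ppages; refcounts: pp0:1 pp1:1 pp2:1 pp3:1
Op 5: write(P0, v1, 153). refcount(pp2)=1 -> write in place. 4 ppages; refcounts: pp0:1 pp1:1 pp2:1 pp3:1
Op 6: read(P0, v1) -> 153. No state change.
Op 7: write(P0, v0, 139). refcount(pp0)=1 -> write in place. 4 ppages; refcounts: pp0:1 pp1:1 pp2:1 pp3:1
Op 8: read(P1, v0) -> 152. No state change.
Op 9: fork(P0) -> P2. 4 ppages; refcounts: pp0:2 pp1:1 pp2:2 pp3:1

Answer: 2 1 2 1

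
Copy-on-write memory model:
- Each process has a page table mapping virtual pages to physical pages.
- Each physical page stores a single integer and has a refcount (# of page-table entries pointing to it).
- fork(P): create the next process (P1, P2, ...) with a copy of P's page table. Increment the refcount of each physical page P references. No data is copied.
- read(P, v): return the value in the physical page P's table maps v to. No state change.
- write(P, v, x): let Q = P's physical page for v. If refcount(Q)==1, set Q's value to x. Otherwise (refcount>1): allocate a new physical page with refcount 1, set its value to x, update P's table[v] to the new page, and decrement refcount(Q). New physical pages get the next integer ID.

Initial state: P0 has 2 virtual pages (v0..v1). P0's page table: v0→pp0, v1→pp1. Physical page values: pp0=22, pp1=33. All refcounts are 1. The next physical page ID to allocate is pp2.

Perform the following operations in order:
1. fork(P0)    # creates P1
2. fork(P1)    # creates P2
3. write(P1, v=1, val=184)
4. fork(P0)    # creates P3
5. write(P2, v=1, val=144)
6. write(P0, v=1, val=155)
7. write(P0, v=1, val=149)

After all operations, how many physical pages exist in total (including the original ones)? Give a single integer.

Op 1: fork(P0) -> P1. 2 ppages; refcounts: pp0:2 pp1:2
Op 2: fork(P1) -> P2. 2 ppages; refcounts: pp0:3 pp1:3
Op 3: write(P1, v1, 184). refcount(pp1)=3>1 -> COPY to pp2. 3 ppages; refcounts: pp0:3 pp1:2 pp2:1
Op 4: fork(P0) -> P3. 3 ppages; refcounts: pp0:4 pp1:3 pp2:1
Op 5: write(P2, v1, 144). refcount(pp1)=3>1 -> COPY to pp3. 4 ppages; refcounts: pp0:4 pp1:2 pp2:1 pp3:1
Op 6: write(P0, v1, 155). refcount(pp1)=2>1 -> COPY to pp4. 5 ppages; refcounts: pp0:4 pp1:1 pp2:1 pp3:1 pp4:1
Op 7: write(P0, v1, 149). refcount(pp4)=1 -> write in place. 5 ppages; refcounts: pp0:4 pp1:1 pp2:1 pp3:1 pp4:1

Answer: 5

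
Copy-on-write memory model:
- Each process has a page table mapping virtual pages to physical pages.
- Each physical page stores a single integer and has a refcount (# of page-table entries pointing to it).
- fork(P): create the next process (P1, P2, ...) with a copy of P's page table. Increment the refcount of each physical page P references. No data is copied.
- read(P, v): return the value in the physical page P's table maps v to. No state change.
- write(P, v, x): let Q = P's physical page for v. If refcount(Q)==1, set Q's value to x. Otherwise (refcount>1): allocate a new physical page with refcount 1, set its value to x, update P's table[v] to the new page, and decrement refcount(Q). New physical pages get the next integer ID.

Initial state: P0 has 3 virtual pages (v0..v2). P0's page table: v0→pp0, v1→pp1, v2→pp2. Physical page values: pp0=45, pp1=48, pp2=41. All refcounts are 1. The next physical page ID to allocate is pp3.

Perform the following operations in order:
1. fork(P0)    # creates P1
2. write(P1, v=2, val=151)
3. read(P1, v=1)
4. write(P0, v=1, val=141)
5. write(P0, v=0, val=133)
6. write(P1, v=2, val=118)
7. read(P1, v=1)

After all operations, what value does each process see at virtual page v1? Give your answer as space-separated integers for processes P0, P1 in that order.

Answer: 141 48

Derivation:
Op 1: fork(P0) -> P1. 3 ppages; refcounts: pp0:2 pp1:2 pp2:2
Op 2: write(P1, v2, 151). refcount(pp2)=2>1 -> COPY to pp3. 4 ppages; refcounts: pp0:2 pp1:2 pp2:1 pp3:1
Op 3: read(P1, v1) -> 48. No state change.
Op 4: write(P0, v1, 141). refcount(pp1)=2>1 -> COPY to pp4. 5 ppages; refcounts: pp0:2 pp1:1 pp2:1 pp3:1 pp4:1
Op 5: write(P0, v0, 133). refcount(pp0)=2>1 -> COPY to pp5. 6 ppages; refcounts: pp0:1 pp1:1 pp2:1 pp3:1 pp4:1 pp5:1
Op 6: write(P1, v2, 118). refcount(pp3)=1 -> write in place. 6 ppages; refcounts: pp0:1 pp1:1 pp2:1 pp3:1 pp4:1 pp5:1
Op 7: read(P1, v1) -> 48. No state change.
P0: v1 -> pp4 = 141
P1: v1 -> pp1 = 48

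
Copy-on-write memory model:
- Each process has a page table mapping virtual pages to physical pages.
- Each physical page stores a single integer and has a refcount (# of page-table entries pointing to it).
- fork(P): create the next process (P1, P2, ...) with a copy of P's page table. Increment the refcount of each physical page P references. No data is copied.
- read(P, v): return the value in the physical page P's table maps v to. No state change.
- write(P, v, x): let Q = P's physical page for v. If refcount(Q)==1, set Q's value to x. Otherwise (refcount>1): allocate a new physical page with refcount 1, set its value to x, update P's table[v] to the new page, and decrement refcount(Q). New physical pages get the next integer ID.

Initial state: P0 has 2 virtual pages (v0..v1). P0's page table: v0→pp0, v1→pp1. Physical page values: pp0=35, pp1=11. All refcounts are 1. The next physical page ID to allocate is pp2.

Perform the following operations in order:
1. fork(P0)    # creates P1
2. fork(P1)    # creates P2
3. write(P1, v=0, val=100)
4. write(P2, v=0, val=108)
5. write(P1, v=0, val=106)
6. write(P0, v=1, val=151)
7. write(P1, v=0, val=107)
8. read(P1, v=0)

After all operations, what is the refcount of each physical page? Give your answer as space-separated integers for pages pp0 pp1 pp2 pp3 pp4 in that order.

Answer: 1 2 1 1 1

Derivation:
Op 1: fork(P0) -> P1. 2 ppages; refcounts: pp0:2 pp1:2
Op 2: fork(P1) -> P2. 2 ppages; refcounts: pp0:3 pp1:3
Op 3: write(P1, v0, 100). refcount(pp0)=3>1 -> COPY to pp2. 3 ppages; refcounts: pp0:2 pp1:3 pp2:1
Op 4: write(P2, v0, 108). refcount(pp0)=2>1 -> COPY to pp3. 4 ppages; refcounts: pp0:1 pp1:3 pp2:1 pp3:1
Op 5: write(P1, v0, 106). refcount(pp2)=1 -> write in place. 4 ppages; refcounts: pp0:1 pp1:3 pp2:1 pp3:1
Op 6: write(P0, v1, 151). refcount(pp1)=3>1 -> COPY to pp4. 5 ppages; refcounts: pp0:1 pp1:2 pp2:1 pp3:1 pp4:1
Op 7: write(P1, v0, 107). refcount(pp2)=1 -> write in place. 5 ppages; refcounts: pp0:1 pp1:2 pp2:1 pp3:1 pp4:1
Op 8: read(P1, v0) -> 107. No state change.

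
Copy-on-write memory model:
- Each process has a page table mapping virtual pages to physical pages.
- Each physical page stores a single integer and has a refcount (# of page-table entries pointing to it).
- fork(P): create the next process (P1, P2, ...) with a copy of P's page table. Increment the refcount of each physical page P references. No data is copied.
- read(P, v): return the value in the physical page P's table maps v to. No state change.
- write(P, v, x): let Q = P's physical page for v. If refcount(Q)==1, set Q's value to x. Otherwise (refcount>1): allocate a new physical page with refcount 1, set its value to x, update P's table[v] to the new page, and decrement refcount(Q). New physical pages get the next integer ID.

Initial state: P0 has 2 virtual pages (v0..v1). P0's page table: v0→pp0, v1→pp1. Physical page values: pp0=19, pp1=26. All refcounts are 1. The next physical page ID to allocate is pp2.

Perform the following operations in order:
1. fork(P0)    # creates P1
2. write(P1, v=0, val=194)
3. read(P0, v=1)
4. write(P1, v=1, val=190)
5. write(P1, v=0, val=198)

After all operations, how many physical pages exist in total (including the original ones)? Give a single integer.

Op 1: fork(P0) -> P1. 2 ppages; refcounts: pp0:2 pp1:2
Op 2: write(P1, v0, 194). refcount(pp0)=2>1 -> COPY to pp2. 3 ppages; refcounts: pp0:1 pp1:2 pp2:1
Op 3: read(P0, v1) -> 26. No state change.
Op 4: write(P1, v1, 190). refcount(pp1)=2>1 -> COPY to pp3. 4 ppages; refcounts: pp0:1 pp1:1 pp2:1 pp3:1
Op 5: write(P1, v0, 198). refcount(pp2)=1 -> write in place. 4 ppages; refcounts: pp0:1 pp1:1 pp2:1 pp3:1

Answer: 4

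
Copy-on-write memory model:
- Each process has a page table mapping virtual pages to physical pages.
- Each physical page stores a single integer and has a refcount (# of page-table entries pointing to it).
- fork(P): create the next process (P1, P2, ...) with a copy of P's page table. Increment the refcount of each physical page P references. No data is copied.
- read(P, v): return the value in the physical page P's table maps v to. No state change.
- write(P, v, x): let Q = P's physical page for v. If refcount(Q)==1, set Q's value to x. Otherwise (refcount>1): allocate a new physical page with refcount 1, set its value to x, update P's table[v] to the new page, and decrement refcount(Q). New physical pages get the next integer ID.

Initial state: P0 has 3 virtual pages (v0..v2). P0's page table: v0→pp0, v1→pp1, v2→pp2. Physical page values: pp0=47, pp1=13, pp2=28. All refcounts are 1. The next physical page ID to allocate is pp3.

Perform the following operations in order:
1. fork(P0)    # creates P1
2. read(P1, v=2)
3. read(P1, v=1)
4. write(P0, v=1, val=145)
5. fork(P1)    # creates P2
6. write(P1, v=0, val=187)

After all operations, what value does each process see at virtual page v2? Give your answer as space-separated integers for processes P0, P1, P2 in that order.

Op 1: fork(P0) -> P1. 3 ppages; refcounts: pp0:2 pp1:2 pp2:2
Op 2: read(P1, v2) -> 28. No state change.
Op 3: read(P1, v1) -> 13. No state change.
Op 4: write(P0, v1, 145). refcount(pp1)=2>1 -> COPY to pp3. 4 ppages; refcounts: pp0:2 pp1:1 pp2:2 pp3:1
Op 5: fork(P1) -> P2. 4 ppages; refcounts: pp0:3 pp1:2 pp2:3 pp3:1
Op 6: write(P1, v0, 187). refcount(pp0)=3>1 -> COPY to pp4. 5 ppages; refcounts: pp0:2 pp1:2 pp2:3 pp3:1 pp4:1
P0: v2 -> pp2 = 28
P1: v2 -> pp2 = 28
P2: v2 -> pp2 = 28

Answer: 28 28 28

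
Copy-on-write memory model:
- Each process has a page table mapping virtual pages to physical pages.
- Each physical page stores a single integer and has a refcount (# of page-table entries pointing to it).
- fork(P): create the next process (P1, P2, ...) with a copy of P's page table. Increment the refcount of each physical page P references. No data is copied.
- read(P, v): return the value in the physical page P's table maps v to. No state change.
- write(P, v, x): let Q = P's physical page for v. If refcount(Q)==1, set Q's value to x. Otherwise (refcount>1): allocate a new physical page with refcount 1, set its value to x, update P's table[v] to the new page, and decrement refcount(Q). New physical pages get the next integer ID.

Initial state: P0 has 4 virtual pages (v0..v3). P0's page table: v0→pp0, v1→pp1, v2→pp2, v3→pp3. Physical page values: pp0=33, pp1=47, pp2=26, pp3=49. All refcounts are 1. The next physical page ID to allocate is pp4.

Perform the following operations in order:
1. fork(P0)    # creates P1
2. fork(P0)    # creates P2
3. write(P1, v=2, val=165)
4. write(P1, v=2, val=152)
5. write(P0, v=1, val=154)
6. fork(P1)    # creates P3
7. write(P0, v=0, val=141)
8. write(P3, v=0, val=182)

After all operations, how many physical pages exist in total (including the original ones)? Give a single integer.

Answer: 8

Derivation:
Op 1: fork(P0) -> P1. 4 ppages; refcounts: pp0:2 pp1:2 pp2:2 pp3:2
Op 2: fork(P0) -> P2. 4 ppages; refcounts: pp0:3 pp1:3 pp2:3 pp3:3
Op 3: write(P1, v2, 165). refcount(pp2)=3>1 -> COPY to pp4. 5 ppages; refcounts: pp0:3 pp1:3 pp2:2 pp3:3 pp4:1
Op 4: write(P1, v2, 152). refcount(pp4)=1 -> write in place. 5 ppages; refcounts: pp0:3 pp1:3 pp2:2 pp3:3 pp4:1
Op 5: write(P0, v1, 154). refcount(pp1)=3>1 -> COPY to pp5. 6 ppages; refcounts: pp0:3 pp1:2 pp2:2 pp3:3 pp4:1 pp5:1
Op 6: fork(P1) -> P3. 6 ppages; refcounts: pp0:4 pp1:3 pp2:2 pp3:4 pp4:2 pp5:1
Op 7: write(P0, v0, 141). refcount(pp0)=4>1 -> COPY to pp6. 7 ppages; refcounts: pp0:3 pp1:3 pp2:2 pp3:4 pp4:2 pp5:1 pp6:1
Op 8: write(P3, v0, 182). refcount(pp0)=3>1 -> COPY to pp7. 8 ppages; refcounts: pp0:2 pp1:3 pp2:2 pp3:4 pp4:2 pp5:1 pp6:1 pp7:1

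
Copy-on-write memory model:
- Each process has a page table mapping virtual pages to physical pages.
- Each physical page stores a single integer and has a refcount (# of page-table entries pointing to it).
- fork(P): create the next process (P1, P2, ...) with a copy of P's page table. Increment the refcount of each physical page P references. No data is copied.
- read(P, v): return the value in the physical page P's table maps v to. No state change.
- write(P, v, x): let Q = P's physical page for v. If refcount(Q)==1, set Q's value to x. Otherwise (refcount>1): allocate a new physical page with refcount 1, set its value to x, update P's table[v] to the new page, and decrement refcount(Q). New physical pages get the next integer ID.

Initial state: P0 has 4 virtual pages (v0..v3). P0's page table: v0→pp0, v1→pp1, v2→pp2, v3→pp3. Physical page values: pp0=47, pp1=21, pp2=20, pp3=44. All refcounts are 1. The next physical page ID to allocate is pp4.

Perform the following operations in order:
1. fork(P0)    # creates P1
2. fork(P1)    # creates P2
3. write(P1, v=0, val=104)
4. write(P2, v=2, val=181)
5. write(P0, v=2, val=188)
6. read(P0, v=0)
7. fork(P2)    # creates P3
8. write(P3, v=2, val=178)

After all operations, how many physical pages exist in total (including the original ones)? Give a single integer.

Answer: 8

Derivation:
Op 1: fork(P0) -> P1. 4 ppages; refcounts: pp0:2 pp1:2 pp2:2 pp3:2
Op 2: fork(P1) -> P2. 4 ppages; refcounts: pp0:3 pp1:3 pp2:3 pp3:3
Op 3: write(P1, v0, 104). refcount(pp0)=3>1 -> COPY to pp4. 5 ppages; refcounts: pp0:2 pp1:3 pp2:3 pp3:3 pp4:1
Op 4: write(P2, v2, 181). refcount(pp2)=3>1 -> COPY to pp5. 6 ppages; refcounts: pp0:2 pp1:3 pp2:2 pp3:3 pp4:1 pp5:1
Op 5: write(P0, v2, 188). refcount(pp2)=2>1 -> COPY to pp6. 7 ppages; refcounts: pp0:2 pp1:3 pp2:1 pp3:3 pp4:1 pp5:1 pp6:1
Op 6: read(P0, v0) -> 47. No state change.
Op 7: fork(P2) -> P3. 7 ppages; refcounts: pp0:3 pp1:4 pp2:1 pp3:4 pp4:1 pp5:2 pp6:1
Op 8: write(P3, v2, 178). refcount(pp5)=2>1 -> COPY to pp7. 8 ppages; refcounts: pp0:3 pp1:4 pp2:1 pp3:4 pp4:1 pp5:1 pp6:1 pp7:1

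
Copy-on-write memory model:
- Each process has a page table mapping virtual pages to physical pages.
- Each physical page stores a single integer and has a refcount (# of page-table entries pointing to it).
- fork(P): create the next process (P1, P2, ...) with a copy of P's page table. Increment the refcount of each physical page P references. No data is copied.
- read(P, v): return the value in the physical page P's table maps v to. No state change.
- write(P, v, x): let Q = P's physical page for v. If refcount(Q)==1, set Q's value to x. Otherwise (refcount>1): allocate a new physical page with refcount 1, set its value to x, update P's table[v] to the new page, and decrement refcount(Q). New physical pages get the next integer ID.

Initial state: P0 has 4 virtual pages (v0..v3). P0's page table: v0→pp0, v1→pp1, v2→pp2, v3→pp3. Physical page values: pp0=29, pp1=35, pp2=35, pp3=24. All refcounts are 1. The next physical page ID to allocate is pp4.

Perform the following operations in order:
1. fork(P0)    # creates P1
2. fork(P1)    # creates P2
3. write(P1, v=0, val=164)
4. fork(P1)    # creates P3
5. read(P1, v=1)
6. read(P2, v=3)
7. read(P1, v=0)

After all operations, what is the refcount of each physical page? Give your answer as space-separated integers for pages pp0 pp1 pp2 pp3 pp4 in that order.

Answer: 2 4 4 4 2

Derivation:
Op 1: fork(P0) -> P1. 4 ppages; refcounts: pp0:2 pp1:2 pp2:2 pp3:2
Op 2: fork(P1) -> P2. 4 ppages; refcounts: pp0:3 pp1:3 pp2:3 pp3:3
Op 3: write(P1, v0, 164). refcount(pp0)=3>1 -> COPY to pp4. 5 ppages; refcounts: pp0:2 pp1:3 pp2:3 pp3:3 pp4:1
Op 4: fork(P1) -> P3. 5 ppages; refcounts: pp0:2 pp1:4 pp2:4 pp3:4 pp4:2
Op 5: read(P1, v1) -> 35. No state change.
Op 6: read(P2, v3) -> 24. No state change.
Op 7: read(P1, v0) -> 164. No state change.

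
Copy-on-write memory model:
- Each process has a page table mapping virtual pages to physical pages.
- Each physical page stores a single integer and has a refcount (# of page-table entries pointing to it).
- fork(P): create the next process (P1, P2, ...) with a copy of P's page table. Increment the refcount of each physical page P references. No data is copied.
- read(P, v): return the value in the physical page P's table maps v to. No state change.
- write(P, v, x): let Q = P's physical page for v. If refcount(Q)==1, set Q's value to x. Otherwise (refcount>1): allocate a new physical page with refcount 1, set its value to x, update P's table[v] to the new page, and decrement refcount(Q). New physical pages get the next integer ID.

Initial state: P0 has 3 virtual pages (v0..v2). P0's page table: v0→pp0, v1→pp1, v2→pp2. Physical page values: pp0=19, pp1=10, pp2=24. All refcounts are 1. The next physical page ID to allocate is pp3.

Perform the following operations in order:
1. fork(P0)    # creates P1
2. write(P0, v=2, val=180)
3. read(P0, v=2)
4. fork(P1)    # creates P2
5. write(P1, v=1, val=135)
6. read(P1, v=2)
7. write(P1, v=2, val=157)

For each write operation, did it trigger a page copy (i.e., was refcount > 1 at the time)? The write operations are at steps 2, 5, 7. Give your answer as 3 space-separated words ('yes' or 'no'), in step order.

Op 1: fork(P0) -> P1. 3 ppages; refcounts: pp0:2 pp1:2 pp2:2
Op 2: write(P0, v2, 180). refcount(pp2)=2>1 -> COPY to pp3. 4 ppages; refcounts: pp0:2 pp1:2 pp2:1 pp3:1
Op 3: read(P0, v2) -> 180. No state change.
Op 4: fork(P1) -> P2. 4 ppages; refcounts: pp0:3 pp1:3 pp2:2 pp3:1
Op 5: write(P1, v1, 135). refcount(pp1)=3>1 -> COPY to pp4. 5 ppages; refcounts: pp0:3 pp1:2 pp2:2 pp3:1 pp4:1
Op 6: read(P1, v2) -> 24. No state change.
Op 7: write(P1, v2, 157). refcount(pp2)=2>1 -> COPY to pp5. 6 ppages; refcounts: pp0:3 pp1:2 pp2:1 pp3:1 pp4:1 pp5:1

yes yes yes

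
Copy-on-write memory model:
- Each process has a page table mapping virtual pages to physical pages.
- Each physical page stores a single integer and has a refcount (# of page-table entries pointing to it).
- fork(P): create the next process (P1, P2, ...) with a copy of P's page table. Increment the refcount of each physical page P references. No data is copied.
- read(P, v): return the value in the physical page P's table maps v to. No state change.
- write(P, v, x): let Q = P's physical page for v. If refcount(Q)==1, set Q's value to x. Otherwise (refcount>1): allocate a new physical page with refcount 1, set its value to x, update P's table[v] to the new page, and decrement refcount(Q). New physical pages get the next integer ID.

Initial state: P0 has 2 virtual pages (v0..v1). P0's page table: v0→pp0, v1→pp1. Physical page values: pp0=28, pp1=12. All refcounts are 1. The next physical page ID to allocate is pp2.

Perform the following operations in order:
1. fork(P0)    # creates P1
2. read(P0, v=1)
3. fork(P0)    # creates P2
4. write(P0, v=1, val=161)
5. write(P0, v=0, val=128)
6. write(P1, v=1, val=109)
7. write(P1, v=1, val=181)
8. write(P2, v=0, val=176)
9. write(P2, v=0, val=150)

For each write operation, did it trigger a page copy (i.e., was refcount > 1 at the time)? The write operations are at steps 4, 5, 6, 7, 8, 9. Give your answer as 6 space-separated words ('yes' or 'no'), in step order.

Op 1: fork(P0) -> P1. 2 ppages; refcounts: pp0:2 pp1:2
Op 2: read(P0, v1) -> 12. No state change.
Op 3: fork(P0) -> P2. 2 ppages; refcounts: pp0:3 pp1:3
Op 4: write(P0, v1, 161). refcount(pp1)=3>1 -> COPY to pp2. 3 ppages; refcounts: pp0:3 pp1:2 pp2:1
Op 5: write(P0, v0, 128). refcount(pp0)=3>1 -> COPY to pp3. 4 ppages; refcounts: pp0:2 pp1:2 pp2:1 pp3:1
Op 6: write(P1, v1, 109). refcount(pp1)=2>1 -> COPY to pp4. 5 ppages; refcounts: pp0:2 pp1:1 pp2:1 pp3:1 pp4:1
Op 7: write(P1, v1, 181). refcount(pp4)=1 -> write in place. 5 ppages; refcounts: pp0:2 pp1:1 pp2:1 pp3:1 pp4:1
Op 8: write(P2, v0, 176). refcount(pp0)=2>1 -> COPY to pp5. 6 ppages; refcounts: pp0:1 pp1:1 pp2:1 pp3:1 pp4:1 pp5:1
Op 9: write(P2, v0, 150). refcount(pp5)=1 -> write in place. 6 ppages; refcounts: pp0:1 pp1:1 pp2:1 pp3:1 pp4:1 pp5:1

yes yes yes no yes no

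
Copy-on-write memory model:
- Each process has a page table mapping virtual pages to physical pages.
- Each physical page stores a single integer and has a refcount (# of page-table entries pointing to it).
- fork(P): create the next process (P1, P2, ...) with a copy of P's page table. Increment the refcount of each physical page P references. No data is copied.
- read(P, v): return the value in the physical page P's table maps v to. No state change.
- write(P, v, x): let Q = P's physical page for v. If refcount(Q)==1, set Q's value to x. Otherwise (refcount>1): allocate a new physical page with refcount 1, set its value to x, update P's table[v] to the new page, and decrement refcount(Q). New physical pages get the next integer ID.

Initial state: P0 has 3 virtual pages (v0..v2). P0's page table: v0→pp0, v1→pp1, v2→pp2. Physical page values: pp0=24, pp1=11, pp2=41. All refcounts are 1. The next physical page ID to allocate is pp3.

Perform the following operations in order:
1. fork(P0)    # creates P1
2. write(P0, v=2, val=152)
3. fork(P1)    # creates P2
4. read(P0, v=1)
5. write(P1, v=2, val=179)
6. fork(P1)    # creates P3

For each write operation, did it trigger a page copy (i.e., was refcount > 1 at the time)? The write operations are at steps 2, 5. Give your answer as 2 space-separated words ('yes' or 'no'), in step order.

Op 1: fork(P0) -> P1. 3 ppages; refcounts: pp0:2 pp1:2 pp2:2
Op 2: write(P0, v2, 152). refcount(pp2)=2>1 -> COPY to pp3. 4 ppages; refcounts: pp0:2 pp1:2 pp2:1 pp3:1
Op 3: fork(P1) -> P2. 4 ppages; refcounts: pp0:3 pp1:3 pp2:2 pp3:1
Op 4: read(P0, v1) -> 11. No state change.
Op 5: write(P1, v2, 179). refcount(pp2)=2>1 -> COPY to pp4. 5 ppages; refcounts: pp0:3 pp1:3 pp2:1 pp3:1 pp4:1
Op 6: fork(P1) -> P3. 5 ppages; refcounts: pp0:4 pp1:4 pp2:1 pp3:1 pp4:2

yes yes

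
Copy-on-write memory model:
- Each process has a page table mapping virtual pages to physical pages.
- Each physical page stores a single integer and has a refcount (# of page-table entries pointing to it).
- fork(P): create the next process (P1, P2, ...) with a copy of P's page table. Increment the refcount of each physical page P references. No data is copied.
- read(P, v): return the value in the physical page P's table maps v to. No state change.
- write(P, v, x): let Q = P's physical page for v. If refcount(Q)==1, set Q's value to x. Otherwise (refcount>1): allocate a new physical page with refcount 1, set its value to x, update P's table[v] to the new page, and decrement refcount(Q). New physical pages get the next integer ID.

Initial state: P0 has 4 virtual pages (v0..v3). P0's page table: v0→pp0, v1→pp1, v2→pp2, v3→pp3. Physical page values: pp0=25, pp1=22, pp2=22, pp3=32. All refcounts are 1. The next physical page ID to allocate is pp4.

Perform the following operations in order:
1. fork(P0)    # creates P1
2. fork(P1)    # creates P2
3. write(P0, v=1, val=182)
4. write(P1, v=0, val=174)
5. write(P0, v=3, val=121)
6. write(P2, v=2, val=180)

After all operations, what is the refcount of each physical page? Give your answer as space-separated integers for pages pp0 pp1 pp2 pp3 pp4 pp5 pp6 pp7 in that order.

Op 1: fork(P0) -> P1. 4 ppages; refcounts: pp0:2 pp1:2 pp2:2 pp3:2
Op 2: fork(P1) -> P2. 4 ppages; refcounts: pp0:3 pp1:3 pp2:3 pp3:3
Op 3: write(P0, v1, 182). refcount(pp1)=3>1 -> COPY to pp4. 5 ppages; refcounts: pp0:3 pp1:2 pp2:3 pp3:3 pp4:1
Op 4: write(P1, v0, 174). refcount(pp0)=3>1 -> COPY to pp5. 6 ppages; refcounts: pp0:2 pp1:2 pp2:3 pp3:3 pp4:1 pp5:1
Op 5: write(P0, v3, 121). refcount(pp3)=3>1 -> COPY to pp6. 7 ppages; refcounts: pp0:2 pp1:2 pp2:3 pp3:2 pp4:1 pp5:1 pp6:1
Op 6: write(P2, v2, 180). refcount(pp2)=3>1 -> COPY to pp7. 8 ppages; refcounts: pp0:2 pp1:2 pp2:2 pp3:2 pp4:1 pp5:1 pp6:1 pp7:1

Answer: 2 2 2 2 1 1 1 1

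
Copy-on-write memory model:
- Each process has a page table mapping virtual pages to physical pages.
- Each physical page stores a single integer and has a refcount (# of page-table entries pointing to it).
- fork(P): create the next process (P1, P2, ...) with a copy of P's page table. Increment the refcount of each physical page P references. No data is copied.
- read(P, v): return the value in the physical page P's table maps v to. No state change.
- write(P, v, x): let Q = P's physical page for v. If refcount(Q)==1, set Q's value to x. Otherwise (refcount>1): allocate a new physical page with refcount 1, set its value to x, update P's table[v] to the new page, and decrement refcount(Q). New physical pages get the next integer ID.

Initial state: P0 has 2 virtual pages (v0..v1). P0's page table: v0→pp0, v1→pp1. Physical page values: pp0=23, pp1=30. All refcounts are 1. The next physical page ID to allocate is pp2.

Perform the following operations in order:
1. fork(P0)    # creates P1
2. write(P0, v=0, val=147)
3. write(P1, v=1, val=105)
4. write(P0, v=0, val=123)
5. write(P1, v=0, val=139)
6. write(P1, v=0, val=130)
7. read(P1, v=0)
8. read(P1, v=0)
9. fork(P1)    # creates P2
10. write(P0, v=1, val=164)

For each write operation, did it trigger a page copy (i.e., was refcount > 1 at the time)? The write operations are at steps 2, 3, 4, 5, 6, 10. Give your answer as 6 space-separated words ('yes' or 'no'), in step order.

Op 1: fork(P0) -> P1. 2 ppages; refcounts: pp0:2 pp1:2
Op 2: write(P0, v0, 147). refcount(pp0)=2>1 -> COPY to pp2. 3 ppages; refcounts: pp0:1 pp1:2 pp2:1
Op 3: write(P1, v1, 105). refcount(pp1)=2>1 -> COPY to pp3. 4 ppages; refcounts: pp0:1 pp1:1 pp2:1 pp3:1
Op 4: write(P0, v0, 123). refcount(pp2)=1 -> write in place. 4 ppages; refcounts: pp0:1 pp1:1 pp2:1 pp3:1
Op 5: write(P1, v0, 139). refcount(pp0)=1 -> write in place. 4 ppages; refcounts: pp0:1 pp1:1 pp2:1 pp3:1
Op 6: write(P1, v0, 130). refcount(pp0)=1 -> write in place. 4 ppages; refcounts: pp0:1 pp1:1 pp2:1 pp3:1
Op 7: read(P1, v0) -> 130. No state change.
Op 8: read(P1, v0) -> 130. No state change.
Op 9: fork(P1) -> P2. 4 ppages; refcounts: pp0:2 pp1:1 pp2:1 pp3:2
Op 10: write(P0, v1, 164). refcount(pp1)=1 -> write in place. 4 ppages; refcounts: pp0:2 pp1:1 pp2:1 pp3:2

yes yes no no no no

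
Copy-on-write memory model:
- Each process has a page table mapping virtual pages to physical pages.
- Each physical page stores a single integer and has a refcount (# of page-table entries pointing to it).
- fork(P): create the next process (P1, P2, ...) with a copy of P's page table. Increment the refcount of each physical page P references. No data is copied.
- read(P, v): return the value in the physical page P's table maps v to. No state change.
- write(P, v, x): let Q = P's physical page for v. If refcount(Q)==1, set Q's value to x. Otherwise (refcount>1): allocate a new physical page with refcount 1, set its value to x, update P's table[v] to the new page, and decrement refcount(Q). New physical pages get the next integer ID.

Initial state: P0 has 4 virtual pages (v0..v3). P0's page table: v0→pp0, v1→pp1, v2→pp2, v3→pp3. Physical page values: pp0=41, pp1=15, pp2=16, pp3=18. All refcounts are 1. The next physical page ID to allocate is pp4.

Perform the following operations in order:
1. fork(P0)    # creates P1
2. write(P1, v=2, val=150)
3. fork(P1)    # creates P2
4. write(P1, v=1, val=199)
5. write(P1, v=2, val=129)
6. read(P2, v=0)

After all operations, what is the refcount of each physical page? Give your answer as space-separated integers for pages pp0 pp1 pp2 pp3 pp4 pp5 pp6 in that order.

Op 1: fork(P0) -> P1. 4 ppages; refcounts: pp0:2 pp1:2 pp2:2 pp3:2
Op 2: write(P1, v2, 150). refcount(pp2)=2>1 -> COPY to pp4. 5 ppages; refcounts: pp0:2 pp1:2 pp2:1 pp3:2 pp4:1
Op 3: fork(P1) -> P2. 5 ppages; refcounts: pp0:3 pp1:3 pp2:1 pp3:3 pp4:2
Op 4: write(P1, v1, 199). refcount(pp1)=3>1 -> COPY to pp5. 6 ppages; refcounts: pp0:3 pp1:2 pp2:1 pp3:3 pp4:2 pp5:1
Op 5: write(P1, v2, 129). refcount(pp4)=2>1 -> COPY to pp6. 7 ppages; refcounts: pp0:3 pp1:2 pp2:1 pp3:3 pp4:1 pp5:1 pp6:1
Op 6: read(P2, v0) -> 41. No state change.

Answer: 3 2 1 3 1 1 1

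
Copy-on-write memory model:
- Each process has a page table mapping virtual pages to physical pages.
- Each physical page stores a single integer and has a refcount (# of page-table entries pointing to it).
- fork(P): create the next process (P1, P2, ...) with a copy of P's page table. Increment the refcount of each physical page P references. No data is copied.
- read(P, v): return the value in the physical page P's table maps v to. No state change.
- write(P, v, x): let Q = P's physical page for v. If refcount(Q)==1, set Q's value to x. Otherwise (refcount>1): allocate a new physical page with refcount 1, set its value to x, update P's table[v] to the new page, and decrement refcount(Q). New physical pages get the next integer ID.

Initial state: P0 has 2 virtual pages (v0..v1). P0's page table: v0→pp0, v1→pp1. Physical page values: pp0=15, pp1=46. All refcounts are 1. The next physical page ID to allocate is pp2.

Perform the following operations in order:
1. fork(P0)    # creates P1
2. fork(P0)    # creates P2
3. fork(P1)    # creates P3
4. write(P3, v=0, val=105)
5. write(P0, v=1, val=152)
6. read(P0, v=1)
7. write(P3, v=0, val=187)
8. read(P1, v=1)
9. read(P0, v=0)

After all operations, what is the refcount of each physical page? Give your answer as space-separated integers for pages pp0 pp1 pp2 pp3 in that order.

Answer: 3 3 1 1

Derivation:
Op 1: fork(P0) -> P1. 2 ppages; refcounts: pp0:2 pp1:2
Op 2: fork(P0) -> P2. 2 ppages; refcounts: pp0:3 pp1:3
Op 3: fork(P1) -> P3. 2 ppages; refcounts: pp0:4 pp1:4
Op 4: write(P3, v0, 105). refcount(pp0)=4>1 -> COPY to pp2. 3 ppages; refcounts: pp0:3 pp1:4 pp2:1
Op 5: write(P0, v1, 152). refcount(pp1)=4>1 -> COPY to pp3. 4 ppages; refcounts: pp0:3 pp1:3 pp2:1 pp3:1
Op 6: read(P0, v1) -> 152. No state change.
Op 7: write(P3, v0, 187). refcount(pp2)=1 -> write in place. 4 ppages; refcounts: pp0:3 pp1:3 pp2:1 pp3:1
Op 8: read(P1, v1) -> 46. No state change.
Op 9: read(P0, v0) -> 15. No state change.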